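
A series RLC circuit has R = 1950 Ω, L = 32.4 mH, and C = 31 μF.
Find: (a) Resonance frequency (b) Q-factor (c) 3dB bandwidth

Step 1 — Resonance condition Im(Z)=0 gives ω₀ = 1/√(LC).
Step 2 — ω₀ = 1/√(0.0324·3.1e-05) = 997.8 rad/s.
Step 3 — f₀ = ω₀/(2π) = 158.8 Hz.
Step 4 — Series Q: Q = ω₀L/R = 997.8·0.0324/1950 = 0.01658.
Step 5 — 3dB bandwidth: Δω = ω₀/Q = 6.019e+04 rad/s; BW = Δω/(2π) = 9579 Hz.

(a) f₀ = 158.8 Hz  (b) Q = 0.01658  (c) BW = 9579 Hz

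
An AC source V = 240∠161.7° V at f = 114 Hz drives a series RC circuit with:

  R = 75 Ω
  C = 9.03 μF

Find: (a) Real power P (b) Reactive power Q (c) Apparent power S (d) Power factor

Step 1 — Angular frequency: ω = 2π·f = 2π·114 = 716.3 rad/s.
Step 2 — Component impedances:
  R: Z = R = 75 Ω
  C: Z = 1/(jωC) = -j/(ω·C) = 0 - j154.6 Ω
Step 3 — Series combination: Z_total = R + C = 75 - j154.6 Ω = 171.8∠-64.1° Ω.
Step 4 — Source phasor: V = 240∠161.7° V = -227.9 + j75.36 V.
Step 5 — Current: I = V / Z = -0.9733 - j1.002 A = 1.397∠-134.2° A.
Step 6 — Complex power: S = V·I* = 146.3 - j301.6 VA.
Step 7 — Real power: P = Re(S) = 146.3 W.
Step 8 — Reactive power: Q = Im(S) = -301.6 VAR.
Step 9 — Apparent power: |S| = 335.2 VA.
Step 10 — Power factor: PF = P/|S| = 0.4365 (leading).

(a) P = 146.3 W  (b) Q = -301.6 VAR  (c) S = 335.2 VA  (d) PF = 0.4365 (leading)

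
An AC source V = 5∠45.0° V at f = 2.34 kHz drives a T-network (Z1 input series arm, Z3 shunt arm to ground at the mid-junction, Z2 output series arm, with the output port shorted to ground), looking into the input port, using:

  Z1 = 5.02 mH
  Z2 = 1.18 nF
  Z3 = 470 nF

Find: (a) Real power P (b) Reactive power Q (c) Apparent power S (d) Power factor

Step 1 — Angular frequency: ω = 2π·f = 2π·2340 = 1.47e+04 rad/s.
Step 2 — Component impedances:
  Z1: Z = jωL = j·1.47e+04·0.00502 = 0 + j73.81 Ω
  Z2: Z = 1/(jωC) = -j/(ω·C) = 0 - j5.764e+04 Ω
  Z3: Z = 1/(jωC) = -j/(ω·C) = 0 - j144.7 Ω
Step 3 — With the output port shorted to ground, the output series arm Z2 runs from the junction to ground; the shunt arm Z3 also runs from the junction to ground. They appear in parallel: Z3 || Z2 = 0 - j144.4 Ω.
Step 4 — Series with input arm Z1: Z_in = Z1 + (Z3 || Z2) = 0 - j70.54 Ω = 70.54∠-90.0° Ω.
Step 5 — Source phasor: V = 5∠45.0° V = 3.536 + j3.536 V.
Step 6 — Current: I = V / Z = -0.05012 + j0.05012 A = 0.07088∠135.0° A.
Step 7 — Complex power: S = V·I* = 0 - j0.3544 VA.
Step 8 — Real power: P = Re(S) = 0 W.
Step 9 — Reactive power: Q = Im(S) = -0.3544 VAR.
Step 10 — Apparent power: |S| = 0.3544 VA.
Step 11 — Power factor: PF = P/|S| = 0 (leading).

(a) P = 0 W  (b) Q = -0.3544 VAR  (c) S = 0.3544 VA  (d) PF = 0 (leading)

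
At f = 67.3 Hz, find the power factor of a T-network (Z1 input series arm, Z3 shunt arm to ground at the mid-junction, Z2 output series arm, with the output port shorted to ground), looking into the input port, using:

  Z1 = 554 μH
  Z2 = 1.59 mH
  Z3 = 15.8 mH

Step 1 — Angular frequency: ω = 2π·f = 2π·67.3 = 422.9 rad/s.
Step 2 — Component impedances:
  Z1: Z = jωL = j·422.9·0.000554 = 0 + j0.2343 Ω
  Z2: Z = jωL = j·422.9·0.00159 = 0 + j0.6723 Ω
  Z3: Z = jωL = j·422.9·0.0158 = 0 + j6.681 Ω
Step 3 — With the output port shorted to ground, the output series arm Z2 runs from the junction to ground; the shunt arm Z3 also runs from the junction to ground. They appear in parallel: Z3 || Z2 = 0 + j0.6109 Ω.
Step 4 — Series with input arm Z1: Z_in = Z1 + (Z3 || Z2) = 0 + j0.8451 Ω = 0.8451∠90.0° Ω.
Step 5 — Power factor: PF = cos(φ) = Re(Z)/|Z| = 0/0.8451 = 0.
Step 6 — Type: Im(Z) = 0.8451 ⇒ lagging (phase φ = 90.0°).

PF = 0 (lagging, φ = 90.0°)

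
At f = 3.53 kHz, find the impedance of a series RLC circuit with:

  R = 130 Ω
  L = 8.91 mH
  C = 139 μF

Step 1 — Angular frequency: ω = 2π·f = 2π·3530 = 2.218e+04 rad/s.
Step 2 — Component impedances:
  R: Z = R = 130 Ω
  L: Z = jωL = j·2.218e+04·0.00891 = 0 + j197.6 Ω
  C: Z = 1/(jωC) = -j/(ω·C) = 0 - j0.3244 Ω
Step 3 — Series combination: Z_total = R + L + C = 130 + j197.3 Ω = 236.3∠56.6° Ω.

Z = 130 + j197.3 Ω = 236.3∠56.6° Ω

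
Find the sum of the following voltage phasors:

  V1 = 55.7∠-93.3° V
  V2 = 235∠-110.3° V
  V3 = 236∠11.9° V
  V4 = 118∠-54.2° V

Step 1 — Convert each phasor to rectangular form:
  V1 = 55.7·(cos(-93.3°) + j·sin(-93.3°)) = -3.206 - j55.61 V
  V2 = 235·(cos(-110.3°) + j·sin(-110.3°)) = -81.53 - j220.4 V
  V3 = 236·(cos(11.9°) + j·sin(11.9°)) = 230.9 + j48.66 V
  V4 = 118·(cos(-54.2°) + j·sin(-54.2°)) = 69.03 - j95.71 V
Step 2 — Sum components: V_total = 215.2 - j323.1 V.
Step 3 — Convert to polar: |V_total| = 388.2 V, ∠V_total = -56.3°.

V_total = 388.2∠-56.3° V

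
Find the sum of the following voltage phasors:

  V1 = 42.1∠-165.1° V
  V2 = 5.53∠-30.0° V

Step 1 — Convert each phasor to rectangular form:
  V1 = 42.1·(cos(-165.1°) + j·sin(-165.1°)) = -40.68 - j10.83 V
  V2 = 5.53·(cos(-30.0°) + j·sin(-30.0°)) = 4.789 - j2.765 V
Step 2 — Sum components: V_total = -35.9 - j13.59 V.
Step 3 — Convert to polar: |V_total| = 38.38 V, ∠V_total = -159.3°.

V_total = 38.38∠-159.3° V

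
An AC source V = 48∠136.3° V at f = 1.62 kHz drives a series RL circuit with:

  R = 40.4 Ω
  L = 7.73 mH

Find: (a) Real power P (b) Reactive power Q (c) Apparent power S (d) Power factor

Step 1 — Angular frequency: ω = 2π·f = 2π·1620 = 1.018e+04 rad/s.
Step 2 — Component impedances:
  R: Z = R = 40.4 Ω
  L: Z = jωL = j·1.018e+04·0.00773 = 0 + j78.68 Ω
Step 3 — Series combination: Z_total = R + L = 40.4 + j78.68 Ω = 88.45∠62.8° Ω.
Step 4 — Source phasor: V = 48∠136.3° V = -34.7 + j33.16 V.
Step 5 — Current: I = V / Z = 0.1543 + j0.5203 A = 0.5427∠73.5° A.
Step 6 — Complex power: S = V·I* = 11.9 + j23.17 VA.
Step 7 — Real power: P = Re(S) = 11.9 W.
Step 8 — Reactive power: Q = Im(S) = 23.17 VAR.
Step 9 — Apparent power: |S| = 26.05 VA.
Step 10 — Power factor: PF = P/|S| = 0.4568 (lagging).

(a) P = 11.9 W  (b) Q = 23.17 VAR  (c) S = 26.05 VA  (d) PF = 0.4568 (lagging)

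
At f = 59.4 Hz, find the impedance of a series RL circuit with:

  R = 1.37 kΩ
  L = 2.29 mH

Step 1 — Angular frequency: ω = 2π·f = 2π·59.4 = 373.2 rad/s.
Step 2 — Component impedances:
  R: Z = R = 1370 Ω
  L: Z = jωL = j·373.2·0.00229 = 0 + j0.8547 Ω
Step 3 — Series combination: Z_total = R + L = 1370 + j0.8547 Ω = 1370∠0.0° Ω.

Z = 1370 + j0.8547 Ω = 1370∠0.0° Ω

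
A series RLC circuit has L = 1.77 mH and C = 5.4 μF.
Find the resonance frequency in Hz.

Step 1 — Resonance condition Im(Z)=0 gives ω₀ = 1/√(LC).
Step 2 — ω₀ = 1/√(0.00177·5.4e-06) = 1.023e+04 rad/s.
Step 3 — f₀ = ω₀/(2π) = 1628 Hz.

f₀ = 1628 Hz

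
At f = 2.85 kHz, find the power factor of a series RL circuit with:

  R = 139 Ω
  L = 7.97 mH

Step 1 — Angular frequency: ω = 2π·f = 2π·2850 = 1.791e+04 rad/s.
Step 2 — Component impedances:
  R: Z = R = 139 Ω
  L: Z = jωL = j·1.791e+04·0.00797 = 0 + j142.7 Ω
Step 3 — Series combination: Z_total = R + L = 139 + j142.7 Ω = 199.2∠45.8° Ω.
Step 4 — Power factor: PF = cos(φ) = Re(Z)/|Z| = 139/199.22 = 0.6977.
Step 5 — Type: Im(Z) = 142.7 ⇒ lagging (phase φ = 45.8°).

PF = 0.6977 (lagging, φ = 45.8°)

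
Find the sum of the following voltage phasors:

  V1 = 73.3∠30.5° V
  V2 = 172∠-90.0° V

Step 1 — Convert each phasor to rectangular form:
  V1 = 73.3·(cos(30.5°) + j·sin(30.5°)) = 63.16 + j37.2 V
  V2 = 172·(cos(-90.0°) + j·sin(-90.0°)) = 0 - j172 V
Step 2 — Sum components: V_total = 63.16 - j134.8 V.
Step 3 — Convert to polar: |V_total| = 148.9 V, ∠V_total = -64.9°.

V_total = 148.9∠-64.9° V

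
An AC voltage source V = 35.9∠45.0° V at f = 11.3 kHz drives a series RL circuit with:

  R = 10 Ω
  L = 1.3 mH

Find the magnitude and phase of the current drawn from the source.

Step 1 — Angular frequency: ω = 2π·f = 2π·1.13e+04 = 7.1e+04 rad/s.
Step 2 — Component impedances:
  R: Z = R = 10 Ω
  L: Z = jωL = j·7.1e+04·0.0013 = 0 + j92.3 Ω
Step 3 — Series combination: Z_total = R + L = 10 + j92.3 Ω = 92.84∠83.8° Ω.
Step 4 — Source phasor: V = 35.9∠45.0° V = 25.39 + j25.39 V.
Step 5 — Ohm's law: I = V / Z_total = (25.39 + j25.39) / (10 + j92.3) = 0.3013 - j0.2424 A.
Step 6 — Convert to polar: |I| = 0.3867 A, ∠I = -38.8°.

I = 0.3867∠-38.8° A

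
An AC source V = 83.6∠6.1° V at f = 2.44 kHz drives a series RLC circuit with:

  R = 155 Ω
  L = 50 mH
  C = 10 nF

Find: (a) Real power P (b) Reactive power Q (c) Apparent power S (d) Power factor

Step 1 — Angular frequency: ω = 2π·f = 2π·2440 = 1.533e+04 rad/s.
Step 2 — Component impedances:
  R: Z = R = 155 Ω
  L: Z = jωL = j·1.533e+04·0.05 = 0 + j766.5 Ω
  C: Z = 1/(jωC) = -j/(ω·C) = 0 - j6523 Ω
Step 3 — Series combination: Z_total = R + L + C = 155 - j5756 Ω = 5758∠-88.5° Ω.
Step 4 — Source phasor: V = 83.6∠6.1° V = 83.13 + j8.884 V.
Step 5 — Current: I = V / Z = -0.001154 + j0.01447 A = 0.01452∠94.6° A.
Step 6 — Complex power: S = V·I* = 0.03267 - j1.213 VA.
Step 7 — Real power: P = Re(S) = 0.03267 W.
Step 8 — Reactive power: Q = Im(S) = -1.213 VAR.
Step 9 — Apparent power: |S| = 1.214 VA.
Step 10 — Power factor: PF = P/|S| = 0.02692 (leading).

(a) P = 0.03267 W  (b) Q = -1.213 VAR  (c) S = 1.214 VA  (d) PF = 0.02692 (leading)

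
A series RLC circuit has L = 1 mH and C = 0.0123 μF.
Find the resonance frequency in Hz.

Step 1 — Resonance condition Im(Z)=0 gives ω₀ = 1/√(LC).
Step 2 — ω₀ = 1/√(0.001·1.23e-08) = 2.851e+05 rad/s.
Step 3 — f₀ = ω₀/(2π) = 4.538e+04 Hz.

f₀ = 4.538e+04 Hz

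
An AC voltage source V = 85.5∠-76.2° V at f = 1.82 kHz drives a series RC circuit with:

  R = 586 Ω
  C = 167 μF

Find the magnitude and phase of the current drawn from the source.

Step 1 — Angular frequency: ω = 2π·f = 2π·1820 = 1.144e+04 rad/s.
Step 2 — Component impedances:
  R: Z = R = 586 Ω
  C: Z = 1/(jωC) = -j/(ω·C) = 0 - j0.5236 Ω
Step 3 — Series combination: Z_total = R + C = 586 - j0.5236 Ω = 586∠-0.1° Ω.
Step 4 — Source phasor: V = 85.5∠-76.2° V = 20.39 - j83.03 V.
Step 5 — Ohm's law: I = V / Z_total = (20.39 - j83.03) / (586 - j0.5236) = 0.03493 - j0.1417 A.
Step 6 — Convert to polar: |I| = 0.1459 A, ∠I = -76.1°.

I = 0.1459∠-76.1° A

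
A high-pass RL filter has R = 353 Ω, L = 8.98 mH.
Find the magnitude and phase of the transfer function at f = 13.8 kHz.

Step 1 — Angular frequency: ω = 2π·1.38e+04 = 8.671e+04 rad/s.
Step 2 — Transfer function: H(jω) = jωL/(R + jωL).
Step 3 — Numerator jωL = j·778.6; denominator R + jωL = 353 + j778.6.
Step 4 — H = 0.8295 + j0.3761.
Step 5 — Magnitude: |H| = 0.9108 (-0.8 dB); phase: φ = 24.4°.

|H| = 0.9108 (-0.8 dB), φ = 24.4°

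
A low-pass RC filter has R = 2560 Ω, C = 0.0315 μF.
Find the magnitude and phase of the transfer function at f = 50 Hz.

Step 1 — Angular frequency: ω = 2π·50 = 314.2 rad/s.
Step 2 — Transfer function: H(jω) = 1/(1 + jωRC).
Step 3 — Denominator: 1 + jωRC = 1 + j·314.2·2560·3.15e-08 = 1 + j0.02533.
Step 4 — H = 0.9994 - j0.02532.
Step 5 — Magnitude: |H| = 0.9997 (-0.0 dB); phase: φ = -1.5°.

|H| = 0.9997 (-0.0 dB), φ = -1.5°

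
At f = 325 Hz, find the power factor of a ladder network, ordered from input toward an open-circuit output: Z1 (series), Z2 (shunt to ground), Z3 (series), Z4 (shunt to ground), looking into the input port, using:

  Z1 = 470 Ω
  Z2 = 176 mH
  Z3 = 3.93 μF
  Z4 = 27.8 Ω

Step 1 — Angular frequency: ω = 2π·f = 2π·325 = 2042 rad/s.
Step 2 — Component impedances:
  Z1: Z = R = 470 Ω
  Z2: Z = jωL = j·2042·0.176 = 0 + j359.4 Ω
  Z3: Z = 1/(jωC) = -j/(ω·C) = 0 - j124.6 Ω
  Z4: Z = R = 27.8 Ω
Step 3 — Ladder network (open output): work backward from the far end, alternating series and parallel combinations. Z_in = 534.2 - j183.1 Ω = 564.8∠-18.9° Ω.
Step 4 — Power factor: PF = cos(φ) = Re(Z)/|Z| = 534.24/564.75 = 0.946.
Step 5 — Type: Im(Z) = -183.1 ⇒ leading (phase φ = -18.9°).

PF = 0.946 (leading, φ = -18.9°)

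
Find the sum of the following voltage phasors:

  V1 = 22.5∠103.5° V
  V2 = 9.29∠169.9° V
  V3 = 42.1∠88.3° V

Step 1 — Convert each phasor to rectangular form:
  V1 = 22.5·(cos(103.5°) + j·sin(103.5°)) = -5.253 + j21.88 V
  V2 = 9.29·(cos(169.9°) + j·sin(169.9°)) = -9.146 + j1.629 V
  V3 = 42.1·(cos(88.3°) + j·sin(88.3°)) = 1.249 + j42.08 V
Step 2 — Sum components: V_total = -13.15 + j65.59 V.
Step 3 — Convert to polar: |V_total| = 66.89 V, ∠V_total = 101.3°.

V_total = 66.89∠101.3° V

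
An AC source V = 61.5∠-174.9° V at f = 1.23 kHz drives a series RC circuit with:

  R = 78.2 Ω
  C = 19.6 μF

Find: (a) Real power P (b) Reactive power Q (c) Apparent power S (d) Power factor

Step 1 — Angular frequency: ω = 2π·f = 2π·1230 = 7728 rad/s.
Step 2 — Component impedances:
  R: Z = R = 78.2 Ω
  C: Z = 1/(jωC) = -j/(ω·C) = 0 - j6.602 Ω
Step 3 — Series combination: Z_total = R + C = 78.2 - j6.602 Ω = 78.48∠-4.8° Ω.
Step 4 — Source phasor: V = 61.5∠-174.9° V = -61.26 - j5.467 V.
Step 5 — Current: I = V / Z = -0.7719 - j0.1351 A = 0.7837∠-170.1° A.
Step 6 — Complex power: S = V·I* = 48.02 - j4.054 VA.
Step 7 — Real power: P = Re(S) = 48.02 W.
Step 8 — Reactive power: Q = Im(S) = -4.054 VAR.
Step 9 — Apparent power: |S| = 48.19 VA.
Step 10 — Power factor: PF = P/|S| = 0.9965 (leading).

(a) P = 48.02 W  (b) Q = -4.054 VAR  (c) S = 48.19 VA  (d) PF = 0.9965 (leading)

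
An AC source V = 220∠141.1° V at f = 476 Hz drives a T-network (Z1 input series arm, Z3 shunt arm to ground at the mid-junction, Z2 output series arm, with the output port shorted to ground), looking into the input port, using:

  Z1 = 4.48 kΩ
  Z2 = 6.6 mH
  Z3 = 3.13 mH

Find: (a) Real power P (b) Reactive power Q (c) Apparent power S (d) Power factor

Step 1 — Angular frequency: ω = 2π·f = 2π·476 = 2991 rad/s.
Step 2 — Component impedances:
  Z1: Z = R = 4480 Ω
  Z2: Z = jωL = j·2991·0.0066 = 0 + j19.74 Ω
  Z3: Z = jωL = j·2991·0.00313 = 0 + j9.361 Ω
Step 3 — With the output port shorted to ground, the output series arm Z2 runs from the junction to ground; the shunt arm Z3 also runs from the junction to ground. They appear in parallel: Z3 || Z2 = 0 + j6.35 Ω.
Step 4 — Series with input arm Z1: Z_in = Z1 + (Z3 || Z2) = 4480 + j6.35 Ω = 4480∠0.1° Ω.
Step 5 — Source phasor: V = 220∠141.1° V = -171.2 + j138.2 V.
Step 6 — Current: I = V / Z = -0.03817 + j0.03089 A = 0.04911∠141.0° A.
Step 7 — Complex power: S = V·I* = 10.8 + j0.01531 VA.
Step 8 — Real power: P = Re(S) = 10.8 W.
Step 9 — Reactive power: Q = Im(S) = 0.01531 VAR.
Step 10 — Apparent power: |S| = 10.8 VA.
Step 11 — Power factor: PF = P/|S| = 1 (lagging).

(a) P = 10.8 W  (b) Q = 0.01531 VAR  (c) S = 10.8 VA  (d) PF = 1 (lagging)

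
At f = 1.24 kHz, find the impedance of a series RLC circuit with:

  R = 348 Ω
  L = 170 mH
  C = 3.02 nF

Step 1 — Angular frequency: ω = 2π·f = 2π·1240 = 7791 rad/s.
Step 2 — Component impedances:
  R: Z = R = 348 Ω
  L: Z = jωL = j·7791·0.17 = 0 + j1324 Ω
  C: Z = 1/(jωC) = -j/(ω·C) = 0 - j4.25e+04 Ω
Step 3 — Series combination: Z_total = R + L + C = 348 - j4.118e+04 Ω = 4.118e+04∠-89.5° Ω.

Z = 348 - j4.118e+04 Ω = 4.118e+04∠-89.5° Ω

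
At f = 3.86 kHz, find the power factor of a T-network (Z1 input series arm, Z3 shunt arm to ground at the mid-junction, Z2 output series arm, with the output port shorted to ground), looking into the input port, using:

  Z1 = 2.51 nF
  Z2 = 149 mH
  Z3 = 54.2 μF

Step 1 — Angular frequency: ω = 2π·f = 2π·3860 = 2.425e+04 rad/s.
Step 2 — Component impedances:
  Z1: Z = 1/(jωC) = -j/(ω·C) = 0 - j1.643e+04 Ω
  Z2: Z = jωL = j·2.425e+04·0.149 = 0 + j3614 Ω
  Z3: Z = 1/(jωC) = -j/(ω·C) = 0 - j0.7607 Ω
Step 3 — With the output port shorted to ground, the output series arm Z2 runs from the junction to ground; the shunt arm Z3 also runs from the junction to ground. They appear in parallel: Z3 || Z2 = 0 - j0.7609 Ω.
Step 4 — Series with input arm Z1: Z_in = Z1 + (Z3 || Z2) = 0 - j1.643e+04 Ω = 1.643e+04∠-90.0° Ω.
Step 5 — Power factor: PF = cos(φ) = Re(Z)/|Z| = 0/1.643e+04 = 0.
Step 6 — Type: Im(Z) = -1.643e+04 ⇒ leading (phase φ = -90.0°).

PF = 0 (leading, φ = -90.0°)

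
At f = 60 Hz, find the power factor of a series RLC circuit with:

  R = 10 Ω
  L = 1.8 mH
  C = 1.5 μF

Step 1 — Angular frequency: ω = 2π·f = 2π·60 = 377 rad/s.
Step 2 — Component impedances:
  R: Z = R = 10 Ω
  L: Z = jωL = j·377·0.0018 = 0 + j0.6786 Ω
  C: Z = 1/(jωC) = -j/(ω·C) = 0 - j1768 Ω
Step 3 — Series combination: Z_total = R + L + C = 10 - j1768 Ω = 1768∠-89.7° Ω.
Step 4 — Power factor: PF = cos(φ) = Re(Z)/|Z| = 10/1767.7 = 0.005657.
Step 5 — Type: Im(Z) = -1768 ⇒ leading (phase φ = -89.7°).

PF = 0.005657 (leading, φ = -89.7°)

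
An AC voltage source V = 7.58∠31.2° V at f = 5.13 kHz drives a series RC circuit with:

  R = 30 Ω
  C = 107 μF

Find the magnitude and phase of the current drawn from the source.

Step 1 — Angular frequency: ω = 2π·f = 2π·5130 = 3.223e+04 rad/s.
Step 2 — Component impedances:
  R: Z = R = 30 Ω
  C: Z = 1/(jωC) = -j/(ω·C) = 0 - j0.2899 Ω
Step 3 — Series combination: Z_total = R + C = 30 - j0.2899 Ω = 30∠-0.6° Ω.
Step 4 — Source phasor: V = 7.58∠31.2° V = 6.484 + j3.927 V.
Step 5 — Ohm's law: I = V / Z_total = (6.484 + j3.927) / (30 - j0.2899) = 0.2148 + j0.133 A.
Step 6 — Convert to polar: |I| = 0.2527 A, ∠I = 31.8°.

I = 0.2527∠31.8° A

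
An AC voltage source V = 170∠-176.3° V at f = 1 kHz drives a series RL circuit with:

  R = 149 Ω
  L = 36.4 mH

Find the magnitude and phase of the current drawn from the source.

Step 1 — Angular frequency: ω = 2π·f = 2π·1000 = 6283 rad/s.
Step 2 — Component impedances:
  R: Z = R = 149 Ω
  L: Z = jωL = j·6283·0.0364 = 0 + j228.7 Ω
Step 3 — Series combination: Z_total = R + L = 149 + j228.7 Ω = 273∠56.9° Ω.
Step 4 — Source phasor: V = 170∠-176.3° V = -169.6 - j10.97 V.
Step 5 — Ohm's law: I = V / Z_total = (-169.6 - j10.97) / (149 + j228.7) = -0.3729 + j0.4988 A.
Step 6 — Convert to polar: |I| = 0.6228 A, ∠I = 126.8°.

I = 0.6228∠126.8° A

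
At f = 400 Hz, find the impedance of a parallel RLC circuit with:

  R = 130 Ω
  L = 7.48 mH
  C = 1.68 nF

Step 1 — Angular frequency: ω = 2π·f = 2π·400 = 2513 rad/s.
Step 2 — Component impedances:
  R: Z = R = 130 Ω
  L: Z = jωL = j·2513·0.00748 = 0 + j18.8 Ω
  C: Z = 1/(jωC) = -j/(ω·C) = 0 - j2.368e+05 Ω
Step 3 — Parallel combination: 1/Z_total = 1/R + 1/L + 1/C; Z_total = 2.663 + j18.42 Ω = 18.61∠81.8° Ω.

Z = 2.663 + j18.42 Ω = 18.61∠81.8° Ω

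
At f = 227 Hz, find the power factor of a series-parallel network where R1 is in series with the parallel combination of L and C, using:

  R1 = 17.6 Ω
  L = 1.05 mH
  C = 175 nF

Step 1 — Angular frequency: ω = 2π·f = 2π·227 = 1426 rad/s.
Step 2 — Component impedances:
  R1: Z = R = 17.6 Ω
  L: Z = jωL = j·1426·0.00105 = 0 + j1.498 Ω
  C: Z = 1/(jωC) = -j/(ω·C) = 0 - j4006 Ω
Step 3 — Parallel branch: L || C = 1/(1/L + 1/C) = 0 + j1.498 Ω.
Step 4 — Series with R1: Z_total = R1 + (L || C) = 17.6 + j1.498 Ω = 17.66∠4.9° Ω.
Step 5 — Power factor: PF = cos(φ) = Re(Z)/|Z| = 17.6/17.664 = 0.9964.
Step 6 — Type: Im(Z) = 1.498 ⇒ lagging (phase φ = 4.9°).

PF = 0.9964 (lagging, φ = 4.9°)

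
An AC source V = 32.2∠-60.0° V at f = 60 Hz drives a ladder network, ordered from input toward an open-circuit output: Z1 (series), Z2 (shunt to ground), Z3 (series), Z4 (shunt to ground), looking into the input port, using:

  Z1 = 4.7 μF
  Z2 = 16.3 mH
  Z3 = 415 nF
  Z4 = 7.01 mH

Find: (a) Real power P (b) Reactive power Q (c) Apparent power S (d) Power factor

Step 1 — Angular frequency: ω = 2π·f = 2π·60 = 377 rad/s.
Step 2 — Component impedances:
  Z1: Z = 1/(jωC) = -j/(ω·C) = 0 - j564.4 Ω
  Z2: Z = jωL = j·377·0.0163 = 0 + j6.145 Ω
  Z3: Z = 1/(jωC) = -j/(ω·C) = 0 - j6392 Ω
  Z4: Z = jωL = j·377·0.00701 = 0 + j2.643 Ω
Step 3 — Ladder network (open output): work backward from the far end, alternating series and parallel combinations. Z_in = 0 - j558.2 Ω = 558.2∠-90.0° Ω.
Step 4 — Source phasor: V = 32.2∠-60.0° V = 16.1 - j27.89 V.
Step 5 — Current: I = V / Z = 0.04995 + j0.02884 A = 0.05768∠30.0° A.
Step 6 — Complex power: S = V·I* = 0 - j1.857 VA.
Step 7 — Real power: P = Re(S) = 0 W.
Step 8 — Reactive power: Q = Im(S) = -1.857 VAR.
Step 9 — Apparent power: |S| = 1.857 VA.
Step 10 — Power factor: PF = P/|S| = 0 (leading).

(a) P = 0 W  (b) Q = -1.857 VAR  (c) S = 1.857 VA  (d) PF = 0 (leading)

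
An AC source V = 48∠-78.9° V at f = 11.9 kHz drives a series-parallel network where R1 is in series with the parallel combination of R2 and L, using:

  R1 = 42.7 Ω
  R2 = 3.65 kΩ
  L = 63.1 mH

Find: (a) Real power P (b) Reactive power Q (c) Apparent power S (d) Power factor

Step 1 — Angular frequency: ω = 2π·f = 2π·1.19e+04 = 7.477e+04 rad/s.
Step 2 — Component impedances:
  R1: Z = R = 42.7 Ω
  R2: Z = R = 3650 Ω
  L: Z = jωL = j·7.477e+04·0.0631 = 0 + j4718 Ω
Step 3 — Parallel branch: R2 || L = 1/(1/R2 + 1/L) = 2283 + j1766 Ω.
Step 4 — Series with R1: Z_total = R1 + (R2 || L) = 2326 + j1766 Ω = 2921∠37.2° Ω.
Step 5 — Source phasor: V = 48∠-78.9° V = 9.241 - j47.1 V.
Step 6 — Current: I = V / Z = -0.007234 - j0.01476 A = 0.01643∠-116.1° A.
Step 7 — Complex power: S = V·I* = 0.6282 + j0.4771 VA.
Step 8 — Real power: P = Re(S) = 0.6282 W.
Step 9 — Reactive power: Q = Im(S) = 0.4771 VAR.
Step 10 — Apparent power: |S| = 0.7888 VA.
Step 11 — Power factor: PF = P/|S| = 0.7964 (lagging).

(a) P = 0.6282 W  (b) Q = 0.4771 VAR  (c) S = 0.7888 VA  (d) PF = 0.7964 (lagging)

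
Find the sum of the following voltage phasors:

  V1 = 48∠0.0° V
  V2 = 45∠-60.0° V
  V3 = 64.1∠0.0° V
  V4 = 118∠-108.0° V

Step 1 — Convert each phasor to rectangular form:
  V1 = 48·(cos(0.0°) + j·sin(0.0°)) = 48 V
  V2 = 45·(cos(-60.0°) + j·sin(-60.0°)) = 22.5 - j38.97 V
  V3 = 64.1·(cos(0.0°) + j·sin(0.0°)) = 64.1 V
  V4 = 118·(cos(-108.0°) + j·sin(-108.0°)) = -36.46 - j112.2 V
Step 2 — Sum components: V_total = 98.14 - j151.2 V.
Step 3 — Convert to polar: |V_total| = 180.3 V, ∠V_total = -57.0°.

V_total = 180.3∠-57.0° V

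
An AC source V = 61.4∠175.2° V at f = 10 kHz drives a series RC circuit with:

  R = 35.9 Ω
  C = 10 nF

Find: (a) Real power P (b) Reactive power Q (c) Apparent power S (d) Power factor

Step 1 — Angular frequency: ω = 2π·f = 2π·1e+04 = 6.283e+04 rad/s.
Step 2 — Component impedances:
  R: Z = R = 35.9 Ω
  C: Z = 1/(jωC) = -j/(ω·C) = 0 - j1592 Ω
Step 3 — Series combination: Z_total = R + C = 35.9 - j1592 Ω = 1592∠-88.7° Ω.
Step 4 — Source phasor: V = 61.4∠175.2° V = -61.18 + j5.138 V.
Step 5 — Current: I = V / Z = -0.004093 - j0.03835 A = 0.03857∠-96.1° A.
Step 6 — Complex power: S = V·I* = 0.0534 - j2.368 VA.
Step 7 — Real power: P = Re(S) = 0.0534 W.
Step 8 — Reactive power: Q = Im(S) = -2.368 VAR.
Step 9 — Apparent power: |S| = 2.368 VA.
Step 10 — Power factor: PF = P/|S| = 0.02255 (leading).

(a) P = 0.0534 W  (b) Q = -2.368 VAR  (c) S = 2.368 VA  (d) PF = 0.02255 (leading)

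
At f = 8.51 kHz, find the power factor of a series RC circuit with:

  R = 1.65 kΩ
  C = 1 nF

Step 1 — Angular frequency: ω = 2π·f = 2π·8510 = 5.347e+04 rad/s.
Step 2 — Component impedances:
  R: Z = R = 1650 Ω
  C: Z = 1/(jωC) = -j/(ω·C) = 0 - j1.87e+04 Ω
Step 3 — Series combination: Z_total = R + C = 1650 - j1.87e+04 Ω = 1.877e+04∠-85.0° Ω.
Step 4 — Power factor: PF = cos(φ) = Re(Z)/|Z| = 1650/18775 = 0.08788.
Step 5 — Type: Im(Z) = -1.87e+04 ⇒ leading (phase φ = -85.0°).

PF = 0.08788 (leading, φ = -85.0°)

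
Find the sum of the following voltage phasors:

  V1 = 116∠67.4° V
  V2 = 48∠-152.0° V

Step 1 — Convert each phasor to rectangular form:
  V1 = 116·(cos(67.4°) + j·sin(67.4°)) = 44.58 + j107.1 V
  V2 = 48·(cos(-152.0°) + j·sin(-152.0°)) = -42.38 - j22.53 V
Step 2 — Sum components: V_total = 2.197 + j84.56 V.
Step 3 — Convert to polar: |V_total| = 84.59 V, ∠V_total = 88.5°.

V_total = 84.59∠88.5° V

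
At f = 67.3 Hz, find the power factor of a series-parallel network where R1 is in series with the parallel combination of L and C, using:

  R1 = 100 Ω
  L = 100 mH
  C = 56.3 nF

Step 1 — Angular frequency: ω = 2π·f = 2π·67.3 = 422.9 rad/s.
Step 2 — Component impedances:
  R1: Z = R = 100 Ω
  L: Z = jωL = j·422.9·0.1 = 0 + j42.29 Ω
  C: Z = 1/(jωC) = -j/(ω·C) = 0 - j4.2e+04 Ω
Step 3 — Parallel branch: L || C = 1/(1/L + 1/C) = 0 + j42.33 Ω.
Step 4 — Series with R1: Z_total = R1 + (L || C) = 100 + j42.33 Ω = 108.6∠22.9° Ω.
Step 5 — Power factor: PF = cos(φ) = Re(Z)/|Z| = 100/108.59 = 0.9209.
Step 6 — Type: Im(Z) = 42.33 ⇒ lagging (phase φ = 22.9°).

PF = 0.9209 (lagging, φ = 22.9°)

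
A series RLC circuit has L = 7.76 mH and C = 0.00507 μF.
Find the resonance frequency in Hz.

Step 1 — Resonance condition Im(Z)=0 gives ω₀ = 1/√(LC).
Step 2 — ω₀ = 1/√(0.00776·5.07e-09) = 1.594e+05 rad/s.
Step 3 — f₀ = ω₀/(2π) = 2.537e+04 Hz.

f₀ = 2.537e+04 Hz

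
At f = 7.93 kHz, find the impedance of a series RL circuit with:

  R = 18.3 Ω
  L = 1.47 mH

Step 1 — Angular frequency: ω = 2π·f = 2π·7930 = 4.983e+04 rad/s.
Step 2 — Component impedances:
  R: Z = R = 18.3 Ω
  L: Z = jωL = j·4.983e+04·0.00147 = 0 + j73.24 Ω
Step 3 — Series combination: Z_total = R + L = 18.3 + j73.24 Ω = 75.5∠76.0° Ω.

Z = 18.3 + j73.24 Ω = 75.5∠76.0° Ω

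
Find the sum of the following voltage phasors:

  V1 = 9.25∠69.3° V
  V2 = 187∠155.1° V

Step 1 — Convert each phasor to rectangular form:
  V1 = 9.25·(cos(69.3°) + j·sin(69.3°)) = 3.27 + j8.653 V
  V2 = 187·(cos(155.1°) + j·sin(155.1°)) = -169.6 + j78.73 V
Step 2 — Sum components: V_total = -166.3 + j87.39 V.
Step 3 — Convert to polar: |V_total| = 187.9 V, ∠V_total = 152.3°.

V_total = 187.9∠152.3° V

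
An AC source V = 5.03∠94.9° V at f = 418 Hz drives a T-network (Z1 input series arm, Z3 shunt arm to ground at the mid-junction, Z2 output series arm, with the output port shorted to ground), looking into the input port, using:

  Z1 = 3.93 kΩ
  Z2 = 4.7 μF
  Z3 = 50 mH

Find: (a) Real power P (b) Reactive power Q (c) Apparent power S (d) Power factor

Step 1 — Angular frequency: ω = 2π·f = 2π·418 = 2626 rad/s.
Step 2 — Component impedances:
  Z1: Z = R = 3930 Ω
  Z2: Z = 1/(jωC) = -j/(ω·C) = 0 - j81.01 Ω
  Z3: Z = jωL = j·2626·0.05 = 0 + j131.3 Ω
Step 3 — With the output port shorted to ground, the output series arm Z2 runs from the junction to ground; the shunt arm Z3 also runs from the junction to ground. They appear in parallel: Z3 || Z2 = 0 - j211.5 Ω.
Step 4 — Series with input arm Z1: Z_in = Z1 + (Z3 || Z2) = 3930 - j211.5 Ω = 3936∠-3.1° Ω.
Step 5 — Source phasor: V = 5.03∠94.9° V = -0.4296 + j5.012 V.
Step 6 — Current: I = V / Z = -0.0001774 + j0.001266 A = 0.001278∠98.0° A.
Step 7 — Complex power: S = V·I* = 0.006419 - j0.0003454 VA.
Step 8 — Real power: P = Re(S) = 0.006419 W.
Step 9 — Reactive power: Q = Im(S) = -0.0003454 VAR.
Step 10 — Apparent power: |S| = 0.006429 VA.
Step 11 — Power factor: PF = P/|S| = 0.9986 (leading).

(a) P = 0.006419 W  (b) Q = -0.0003454 VAR  (c) S = 0.006429 VA  (d) PF = 0.9986 (leading)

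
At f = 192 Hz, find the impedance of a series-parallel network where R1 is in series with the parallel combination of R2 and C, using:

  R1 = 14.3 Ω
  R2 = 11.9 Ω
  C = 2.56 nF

Step 1 — Angular frequency: ω = 2π·f = 2π·192 = 1206 rad/s.
Step 2 — Component impedances:
  R1: Z = R = 14.3 Ω
  R2: Z = R = 11.9 Ω
  C: Z = 1/(jωC) = -j/(ω·C) = 0 - j3.238e+05 Ω
Step 3 — Parallel branch: R2 || C = 1/(1/R2 + 1/C) = 11.9 - j0.0004373 Ω.
Step 4 — Series with R1: Z_total = R1 + (R2 || C) = 26.2 - j0.0004373 Ω = 26.2∠-0.0° Ω.

Z = 26.2 - j0.0004373 Ω = 26.2∠-0.0° Ω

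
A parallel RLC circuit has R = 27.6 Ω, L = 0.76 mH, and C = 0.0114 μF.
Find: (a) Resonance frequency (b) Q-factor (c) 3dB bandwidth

Step 1 — Resonance: ω₀ = 1/√(LC) = 1/√(0.00076·1.14e-08) = 3.397e+05 rad/s.
Step 2 — f₀ = ω₀/(2π) = 5.407e+04 Hz.
Step 3 — Parallel Q: Q = R/(ω₀L) = 27.6/(3.397e+05·0.00076) = 0.1069.
Step 4 — Bandwidth: Δω = ω₀/Q = 3.178e+06 rad/s; BW = Δω/(2π) = 5.058e+05 Hz.

(a) f₀ = 5.407e+04 Hz  (b) Q = 0.1069  (c) BW = 5.058e+05 Hz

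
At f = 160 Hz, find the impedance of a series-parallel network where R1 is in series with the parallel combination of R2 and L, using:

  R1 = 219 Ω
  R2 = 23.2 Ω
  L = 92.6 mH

Step 1 — Angular frequency: ω = 2π·f = 2π·160 = 1005 rad/s.
Step 2 — Component impedances:
  R1: Z = R = 219 Ω
  R2: Z = R = 23.2 Ω
  L: Z = jωL = j·1005·0.0926 = 0 + j93.09 Ω
Step 3 — Parallel branch: R2 || L = 1/(1/R2 + 1/L) = 21.84 + j5.444 Ω.
Step 4 — Series with R1: Z_total = R1 + (R2 || L) = 240.8 + j5.444 Ω = 240.9∠1.3° Ω.

Z = 240.8 + j5.444 Ω = 240.9∠1.3° Ω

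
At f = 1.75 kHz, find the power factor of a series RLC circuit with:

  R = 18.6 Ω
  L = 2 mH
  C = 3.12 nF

Step 1 — Angular frequency: ω = 2π·f = 2π·1750 = 1.1e+04 rad/s.
Step 2 — Component impedances:
  R: Z = R = 18.6 Ω
  L: Z = jωL = j·1.1e+04·0.002 = 0 + j21.99 Ω
  C: Z = 1/(jωC) = -j/(ω·C) = 0 - j2.915e+04 Ω
Step 3 — Series combination: Z_total = R + L + C = 18.6 - j2.913e+04 Ω = 2.913e+04∠-90.0° Ω.
Step 4 — Power factor: PF = cos(φ) = Re(Z)/|Z| = 18.6/29127 = 0.0006386.
Step 5 — Type: Im(Z) = -2.913e+04 ⇒ leading (phase φ = -90.0°).

PF = 0.0006386 (leading, φ = -90.0°)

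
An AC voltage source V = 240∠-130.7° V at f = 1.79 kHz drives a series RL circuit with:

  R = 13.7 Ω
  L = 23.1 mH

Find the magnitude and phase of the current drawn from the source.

Step 1 — Angular frequency: ω = 2π·f = 2π·1790 = 1.125e+04 rad/s.
Step 2 — Component impedances:
  R: Z = R = 13.7 Ω
  L: Z = jωL = j·1.125e+04·0.0231 = 0 + j259.8 Ω
Step 3 — Series combination: Z_total = R + L = 13.7 + j259.8 Ω = 260.2∠87.0° Ω.
Step 4 — Source phasor: V = 240∠-130.7° V = -156.5 - j182 V.
Step 5 — Ohm's law: I = V / Z_total = (-156.5 - j182) / (13.7 + j259.8) = -0.7301 + j0.5639 A.
Step 6 — Convert to polar: |I| = 0.9225 A, ∠I = 142.3°.

I = 0.9225∠142.3° A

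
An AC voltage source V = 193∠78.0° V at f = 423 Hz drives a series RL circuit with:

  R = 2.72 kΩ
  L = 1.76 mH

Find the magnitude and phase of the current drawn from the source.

Step 1 — Angular frequency: ω = 2π·f = 2π·423 = 2658 rad/s.
Step 2 — Component impedances:
  R: Z = R = 2720 Ω
  L: Z = jωL = j·2658·0.00176 = 0 + j4.678 Ω
Step 3 — Series combination: Z_total = R + L = 2720 + j4.678 Ω = 2720∠0.1° Ω.
Step 4 — Source phasor: V = 193∠78.0° V = 40.13 + j188.8 V.
Step 5 — Ohm's law: I = V / Z_total = (40.13 + j188.8) / (2720 + j4.678) = 0.01487 + j0.06938 A.
Step 6 — Convert to polar: |I| = 0.07096 A, ∠I = 77.9°.

I = 0.07096∠77.9° A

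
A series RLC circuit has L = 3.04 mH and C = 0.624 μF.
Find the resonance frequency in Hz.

Step 1 — Resonance condition Im(Z)=0 gives ω₀ = 1/√(LC).
Step 2 — ω₀ = 1/√(0.00304·6.24e-07) = 2.296e+04 rad/s.
Step 3 — f₀ = ω₀/(2π) = 3654 Hz.

f₀ = 3654 Hz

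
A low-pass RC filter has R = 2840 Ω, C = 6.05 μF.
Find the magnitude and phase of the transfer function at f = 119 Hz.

Step 1 — Angular frequency: ω = 2π·119 = 747.7 rad/s.
Step 2 — Transfer function: H(jω) = 1/(1 + jωRC).
Step 3 — Denominator: 1 + jωRC = 1 + j·747.7·2840·6.05e-06 = 1 + j12.85.
Step 4 — H = 0.006022 - j0.07737.
Step 5 — Magnitude: |H| = 0.0776 (-22.2 dB); phase: φ = -85.5°.

|H| = 0.0776 (-22.2 dB), φ = -85.5°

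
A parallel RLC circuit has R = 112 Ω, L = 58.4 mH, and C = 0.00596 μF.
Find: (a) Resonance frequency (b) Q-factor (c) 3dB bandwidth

Step 1 — Resonance: ω₀ = 1/√(LC) = 1/√(0.0584·5.96e-09) = 5.36e+04 rad/s.
Step 2 — f₀ = ω₀/(2π) = 8531 Hz.
Step 3 — Parallel Q: Q = R/(ω₀L) = 112/(5.36e+04·0.0584) = 0.03578.
Step 4 — Bandwidth: Δω = ω₀/Q = 1.498e+06 rad/s; BW = Δω/(2π) = 2.384e+05 Hz.

(a) f₀ = 8531 Hz  (b) Q = 0.03578  (c) BW = 2.384e+05 Hz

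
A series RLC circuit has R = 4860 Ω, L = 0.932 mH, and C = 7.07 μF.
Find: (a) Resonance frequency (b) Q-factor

Step 1 — Resonance condition Im(Z)=0 gives ω₀ = 1/√(LC).
Step 2 — ω₀ = 1/√(0.000932·7.07e-06) = 1.232e+04 rad/s.
Step 3 — f₀ = ω₀/(2π) = 1961 Hz.
Step 4 — Series Q: Q = ω₀L/R = 1.232e+04·0.000932/4860 = 0.002362.

(a) f₀ = 1961 Hz  (b) Q = 0.002362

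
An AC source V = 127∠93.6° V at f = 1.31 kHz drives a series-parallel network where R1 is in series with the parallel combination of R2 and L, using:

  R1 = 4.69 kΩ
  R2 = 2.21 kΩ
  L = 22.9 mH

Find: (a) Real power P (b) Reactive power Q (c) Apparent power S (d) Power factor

Step 1 — Angular frequency: ω = 2π·f = 2π·1310 = 8231 rad/s.
Step 2 — Component impedances:
  R1: Z = R = 4690 Ω
  R2: Z = R = 2210 Ω
  L: Z = jωL = j·8231·0.0229 = 0 + j188.5 Ω
Step 3 — Parallel branch: R2 || L = 1/(1/R2 + 1/L) = 15.96 + j187.1 Ω.
Step 4 — Series with R1: Z_total = R1 + (R2 || L) = 4706 + j187.1 Ω = 4710∠2.3° Ω.
Step 5 — Source phasor: V = 127∠93.6° V = -7.974 + j126.7 V.
Step 6 — Current: I = V / Z = -0.0006225 + j0.02696 A = 0.02697∠91.3° A.
Step 7 — Complex power: S = V·I* = 3.422 + j0.1361 VA.
Step 8 — Real power: P = Re(S) = 3.422 W.
Step 9 — Reactive power: Q = Im(S) = 0.1361 VAR.
Step 10 — Apparent power: |S| = 3.425 VA.
Step 11 — Power factor: PF = P/|S| = 0.9992 (lagging).

(a) P = 3.422 W  (b) Q = 0.1361 VAR  (c) S = 3.425 VA  (d) PF = 0.9992 (lagging)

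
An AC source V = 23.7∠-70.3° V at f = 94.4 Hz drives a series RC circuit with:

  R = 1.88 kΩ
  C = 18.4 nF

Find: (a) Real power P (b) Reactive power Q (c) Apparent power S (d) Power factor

Step 1 — Angular frequency: ω = 2π·f = 2π·94.4 = 593.1 rad/s.
Step 2 — Component impedances:
  R: Z = R = 1880 Ω
  C: Z = 1/(jωC) = -j/(ω·C) = 0 - j9.163e+04 Ω
Step 3 — Series combination: Z_total = R + C = 1880 - j9.163e+04 Ω = 9.165e+04∠-88.8° Ω.
Step 4 — Source phasor: V = 23.7∠-70.3° V = 7.989 - j22.31 V.
Step 5 — Current: I = V / Z = 0.0002452 + j8.216e-05 A = 0.0002586∠18.5° A.
Step 6 — Complex power: S = V·I* = 0.0001257 - j0.006128 VA.
Step 7 — Real power: P = Re(S) = 0.0001257 W.
Step 8 — Reactive power: Q = Im(S) = -0.006128 VAR.
Step 9 — Apparent power: |S| = 0.006129 VA.
Step 10 — Power factor: PF = P/|S| = 0.02051 (leading).

(a) P = 0.0001257 W  (b) Q = -0.006128 VAR  (c) S = 0.006129 VA  (d) PF = 0.02051 (leading)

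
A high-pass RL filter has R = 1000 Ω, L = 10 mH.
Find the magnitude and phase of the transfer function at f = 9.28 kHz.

Step 1 — Angular frequency: ω = 2π·9280 = 5.831e+04 rad/s.
Step 2 — Transfer function: H(jω) = jωL/(R + jωL).
Step 3 — Numerator jωL = j·583.1; denominator R + jωL = 1000 + j583.1.
Step 4 — H = 0.2537 + j0.4351.
Step 5 — Magnitude: |H| = 0.5037 (-6.0 dB); phase: φ = 59.8°.

|H| = 0.5037 (-6.0 dB), φ = 59.8°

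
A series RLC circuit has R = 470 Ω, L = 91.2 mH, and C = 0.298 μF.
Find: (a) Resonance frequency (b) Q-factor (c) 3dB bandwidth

Step 1 — Resonance: ω₀ = 1/√(LC) = 1/√(0.0912·2.98e-07) = 6066 rad/s.
Step 2 — f₀ = ω₀/(2π) = 965.4 Hz.
Step 3 — Series Q: Q = ω₀L/R = 6066·0.0912/470 = 1.177.
Step 4 — Bandwidth: Δω = ω₀/Q = 5154 rad/s; BW = Δω/(2π) = 820.2 Hz.

(a) f₀ = 965.4 Hz  (b) Q = 1.177  (c) BW = 820.2 Hz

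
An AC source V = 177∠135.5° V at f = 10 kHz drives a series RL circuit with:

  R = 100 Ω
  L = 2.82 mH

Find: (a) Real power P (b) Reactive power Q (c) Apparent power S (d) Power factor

Step 1 — Angular frequency: ω = 2π·f = 2π·1e+04 = 6.283e+04 rad/s.
Step 2 — Component impedances:
  R: Z = R = 100 Ω
  L: Z = jωL = j·6.283e+04·0.00282 = 0 + j177.2 Ω
Step 3 — Series combination: Z_total = R + L = 100 + j177.2 Ω = 203.5∠60.6° Ω.
Step 4 — Source phasor: V = 177∠135.5° V = -126.2 + j124.1 V.
Step 5 — Current: I = V / Z = 0.2261 + j0.8401 A = 0.87∠74.9° A.
Step 6 — Complex power: S = V·I* = 75.68 + j134.1 VA.
Step 7 — Real power: P = Re(S) = 75.68 W.
Step 8 — Reactive power: Q = Im(S) = 134.1 VAR.
Step 9 — Apparent power: |S| = 154 VA.
Step 10 — Power factor: PF = P/|S| = 0.4915 (lagging).

(a) P = 75.68 W  (b) Q = 134.1 VAR  (c) S = 154 VA  (d) PF = 0.4915 (lagging)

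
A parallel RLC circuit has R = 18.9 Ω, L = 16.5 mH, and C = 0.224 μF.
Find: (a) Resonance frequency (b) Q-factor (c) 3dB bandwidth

Step 1 — Resonance: ω₀ = 1/√(LC) = 1/√(0.0165·2.24e-07) = 1.645e+04 rad/s.
Step 2 — f₀ = ω₀/(2π) = 2618 Hz.
Step 3 — Parallel Q: Q = R/(ω₀L) = 18.9/(1.645e+04·0.0165) = 0.06964.
Step 4 — Bandwidth: Δω = ω₀/Q = 2.362e+05 rad/s; BW = Δω/(2π) = 3.759e+04 Hz.

(a) f₀ = 2618 Hz  (b) Q = 0.06964  (c) BW = 3.759e+04 Hz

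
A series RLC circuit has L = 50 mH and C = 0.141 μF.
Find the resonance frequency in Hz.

Step 1 — Resonance condition Im(Z)=0 gives ω₀ = 1/√(LC).
Step 2 — ω₀ = 1/√(0.05·1.41e-07) = 1.191e+04 rad/s.
Step 3 — f₀ = ω₀/(2π) = 1896 Hz.

f₀ = 1896 Hz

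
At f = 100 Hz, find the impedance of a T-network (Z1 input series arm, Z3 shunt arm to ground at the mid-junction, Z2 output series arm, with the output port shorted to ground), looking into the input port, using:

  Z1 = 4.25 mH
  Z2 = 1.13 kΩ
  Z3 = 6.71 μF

Step 1 — Angular frequency: ω = 2π·f = 2π·100 = 628.3 rad/s.
Step 2 — Component impedances:
  Z1: Z = jωL = j·628.3·0.00425 = 0 + j2.67 Ω
  Z2: Z = R = 1130 Ω
  Z3: Z = 1/(jωC) = -j/(ω·C) = 0 - j237.2 Ω
Step 3 — With the output port shorted to ground, the output series arm Z2 runs from the junction to ground; the shunt arm Z3 also runs from the junction to ground. They appear in parallel: Z3 || Z2 = 47.69 - j227.2 Ω.
Step 4 — Series with input arm Z1: Z_in = Z1 + (Z3 || Z2) = 47.69 - j224.5 Ω = 229.5∠-78.0° Ω.

Z = 47.69 - j224.5 Ω = 229.5∠-78.0° Ω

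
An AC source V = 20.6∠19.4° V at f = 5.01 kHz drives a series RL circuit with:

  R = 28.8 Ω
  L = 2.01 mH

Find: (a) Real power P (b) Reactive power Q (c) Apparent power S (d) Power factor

Step 1 — Angular frequency: ω = 2π·f = 2π·5010 = 3.148e+04 rad/s.
Step 2 — Component impedances:
  R: Z = R = 28.8 Ω
  L: Z = jωL = j·3.148e+04·0.00201 = 0 + j63.27 Ω
Step 3 — Series combination: Z_total = R + L = 28.8 + j63.27 Ω = 69.52∠65.5° Ω.
Step 4 — Source phasor: V = 20.6∠19.4° V = 19.43 + j6.843 V.
Step 5 — Current: I = V / Z = 0.2054 - j0.2136 A = 0.2963∠-46.1° A.
Step 6 — Complex power: S = V·I* = 2.529 + j5.556 VA.
Step 7 — Real power: P = Re(S) = 2.529 W.
Step 8 — Reactive power: Q = Im(S) = 5.556 VAR.
Step 9 — Apparent power: |S| = 6.104 VA.
Step 10 — Power factor: PF = P/|S| = 0.4143 (lagging).

(a) P = 2.529 W  (b) Q = 5.556 VAR  (c) S = 6.104 VA  (d) PF = 0.4143 (lagging)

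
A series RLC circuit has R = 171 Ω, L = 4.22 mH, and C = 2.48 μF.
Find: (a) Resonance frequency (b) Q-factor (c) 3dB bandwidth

Step 1 — Resonance: ω₀ = 1/√(LC) = 1/√(0.00422·2.48e-06) = 9775 rad/s.
Step 2 — f₀ = ω₀/(2π) = 1556 Hz.
Step 3 — Series Q: Q = ω₀L/R = 9775·0.00422/171 = 0.2412.
Step 4 — Bandwidth: Δω = ω₀/Q = 4.052e+04 rad/s; BW = Δω/(2π) = 6449 Hz.

(a) f₀ = 1556 Hz  (b) Q = 0.2412  (c) BW = 6449 Hz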